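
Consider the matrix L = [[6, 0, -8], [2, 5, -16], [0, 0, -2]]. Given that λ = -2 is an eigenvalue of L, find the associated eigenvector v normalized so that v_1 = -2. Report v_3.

L + 2I = [[8, 0, -8], [2, 7, -16], [0, 0, 0]].
Solving (L + 2I)v = 0 gives the eigenspace spanned by (-2, -4, -2).
With v_1 = -2, v = (-2, -4, -2), so v_3 = -2.

-2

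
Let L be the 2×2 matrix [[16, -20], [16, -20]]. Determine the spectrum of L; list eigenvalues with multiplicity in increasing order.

-4, 0

Characteristic polynomial: p(t) = t^2 + 4t = t(t + 4).
Roots (with multiplicity): -4, 0.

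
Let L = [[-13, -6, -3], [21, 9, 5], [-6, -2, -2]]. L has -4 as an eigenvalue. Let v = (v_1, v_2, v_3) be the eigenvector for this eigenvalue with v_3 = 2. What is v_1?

2

L + 4I = [[-9, -6, -3], [21, 13, 5], [-6, -2, 2]].
Solving (L + 4I)v = 0 gives the eigenspace spanned by (2, -4, 2).
With v_3 = 2, v = (2, -4, 2), so v_1 = 2.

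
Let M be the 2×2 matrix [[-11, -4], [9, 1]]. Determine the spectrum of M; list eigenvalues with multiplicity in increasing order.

Characteristic polynomial: p(r) = r^2 + 10r + 25 = (r + 5)^2.
Roots (with multiplicity): -5, -5.

-5, -5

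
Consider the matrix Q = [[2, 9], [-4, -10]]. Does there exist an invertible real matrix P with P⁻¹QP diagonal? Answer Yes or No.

No

Characteristic polynomial: p(μ) = μ^2 + 8μ + 16 = (μ + 4)^2.
μ = -4 has algebraic multiplicity 2; rank(Q + 4I) = 1, so geometric multiplicity = 1.
Geometric multiplicity < algebraic multiplicity, so Q is not diagonalizable.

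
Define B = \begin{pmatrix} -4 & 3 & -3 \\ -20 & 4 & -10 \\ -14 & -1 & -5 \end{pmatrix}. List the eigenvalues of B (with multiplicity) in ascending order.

-6, -1, 2

Characteristic polynomial: p(r) = r^3 + 5r^2 - 8r - 12 = (r - 2)(r + 1)(r + 6).
Roots (with multiplicity): -6, -1, 2.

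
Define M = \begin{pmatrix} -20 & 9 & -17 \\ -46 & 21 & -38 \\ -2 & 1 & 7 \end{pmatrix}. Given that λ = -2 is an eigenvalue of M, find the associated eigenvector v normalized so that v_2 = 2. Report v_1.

1

M + 2I = [[-18, 9, -17], [-46, 23, -38], [-2, 1, 9]].
Solving (M + 2I)v = 0 gives the eigenspace spanned by (1, 2, 0).
With v_2 = 2, v = (1, 2, 0), so v_1 = 1.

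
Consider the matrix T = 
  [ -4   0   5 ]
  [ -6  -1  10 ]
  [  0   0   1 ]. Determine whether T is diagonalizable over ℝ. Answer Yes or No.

Yes

Characteristic polynomial: p(λ) = λ^3 + 4λ^2 - λ - 4 = (λ - 1)(λ + 1)(λ + 4).
All 3 eigenvalues are distinct, so T is diagonalizable.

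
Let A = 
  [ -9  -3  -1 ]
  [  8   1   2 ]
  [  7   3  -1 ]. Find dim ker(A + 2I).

1

A + 2I = [[-7, -3, -1], [8, 3, 2], [7, 3, 1]].
This matrix has rank 2, so its null space has dimension 3 − 2 = 1.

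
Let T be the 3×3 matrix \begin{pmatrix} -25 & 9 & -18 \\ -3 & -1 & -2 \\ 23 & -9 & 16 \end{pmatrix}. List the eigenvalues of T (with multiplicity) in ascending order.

Characteristic polynomial: p(s) = s^3 + 10s^2 + 32s + 32 = (s + 2)(s + 4)^2.
Roots (with multiplicity): -4, -4, -2.

-4, -4, -2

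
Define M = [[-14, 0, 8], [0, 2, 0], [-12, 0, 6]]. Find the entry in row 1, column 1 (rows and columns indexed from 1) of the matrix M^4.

Characteristic polynomial: λ^3 + 6λ^2 - 4λ - 24 = (λ - 2)(λ + 2)(λ + 6), so the eigenvalues are -6, -2, 2.
λ=2: eigenvector (0, 1, 0).
λ=-6: eigenvector (1, 0, 1).
λ=-2: eigenvector (2, 0, 3).
P = [[0, 1, 2], [1, 0, 0], [0, 1, 3]], D = diag(2, -6, -2), P⁻¹ = [[0, 1, 0], [3, 0, -2], [-1, 0, 1]].
M⁴ = P·diag(16, 1296, 16)·P⁻¹ = [[3856, 0, -2560], [0, 16, 0], [3840, 0, -2544]].
The requested entry is 3856.

3856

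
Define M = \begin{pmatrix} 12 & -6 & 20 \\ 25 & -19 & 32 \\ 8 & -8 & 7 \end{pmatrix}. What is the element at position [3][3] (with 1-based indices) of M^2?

-47

Characteristic polynomial: r^3 - 31r - 30 = (r - 6)(r + 1)(r + 5), so the eigenvalues are -5, -1, 6.
r=6: eigenvector (1, 1, 0).
r=-1: eigenvector (-2, -1, 1).
r=-5: eigenvector (-2, 1, 2).
P = [[1, -2, -2], [1, -1, 1], [0, 1, 2]], D = diag(6, -1, -5), P⁻¹ = [[3, -2, 4], [2, -2, 3], [-1, 1, -1]].
M² = P·diag(36, 1, 25)·P⁻¹ = [[154, -118, 188], [81, -45, 116], [-48, 48, -47]].
The requested entry is -47.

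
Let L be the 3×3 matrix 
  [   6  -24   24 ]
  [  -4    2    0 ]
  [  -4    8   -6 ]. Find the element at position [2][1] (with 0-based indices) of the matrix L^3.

416

Characteristic polynomial: μ^3 - 2μ^2 - 36μ + 72 = (μ - 6)(μ - 2)(μ + 6), so the eigenvalues are -6, 2, 6.
μ=6: eigenvector (1, -1, -1).
μ=2: eigenvector (0, 1, 1).
μ=-6: eigenvector (2, 1, 0).
P = [[1, 0, 2], [-1, 1, 1], [-1, 1, 0]], D = diag(6, 2, -6), P⁻¹ = [[1, -2, 2], [1, -2, 3], [0, 1, -1]].
L³ = P·diag(216, 8, -216)·P⁻¹ = [[216, -864, 864], [-208, 200, -192], [-208, 416, -408]].
The requested entry is 416.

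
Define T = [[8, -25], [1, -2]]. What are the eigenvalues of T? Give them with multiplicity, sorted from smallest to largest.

Characteristic polynomial: p(λ) = λ^2 - 6λ + 9 = (λ - 3)^2.
Roots (with multiplicity): 3, 3.

3, 3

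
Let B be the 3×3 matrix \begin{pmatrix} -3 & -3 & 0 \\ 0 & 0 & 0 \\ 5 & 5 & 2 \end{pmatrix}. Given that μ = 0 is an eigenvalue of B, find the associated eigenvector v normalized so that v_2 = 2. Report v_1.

-2

B = [[-3, -3, 0], [0, 0, 0], [5, 5, 2]].
Solving (B)v = 0 gives the eigenspace spanned by (-2, 2, 0).
With v_2 = 2, v = (-2, 2, 0), so v_1 = -2.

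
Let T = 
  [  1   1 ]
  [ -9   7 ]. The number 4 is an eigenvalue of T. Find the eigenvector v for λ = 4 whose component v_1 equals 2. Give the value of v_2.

T − 4I = [[-3, 1], [-9, 3]].
Solving (T − 4I)v = 0 gives the eigenspace spanned by (2, 6).
With v_1 = 2, v = (2, 6), so v_2 = 6.

6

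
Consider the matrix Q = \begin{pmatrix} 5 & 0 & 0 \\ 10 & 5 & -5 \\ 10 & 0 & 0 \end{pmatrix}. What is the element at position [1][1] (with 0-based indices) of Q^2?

25

Characteristic polynomial: t^3 - 10t^2 + 25t = t(t - 5)^2, so the eigenvalues are 0, 5, 5.
t=5: eigenvector (1, -2, 2).
t=5: eigenvector (0, 1, 0).
t=0: eigenvector (0, 1, 1).
P = [[1, 0, 0], [-2, 1, 1], [2, 0, 1]], D = diag(5, 5, 0), P⁻¹ = [[1, 0, 0], [4, 1, -1], [-2, 0, 1]].
Q² = P·diag(25, 25, 0)·P⁻¹ = [[25, 0, 0], [50, 25, -25], [50, 0, 0]].
The requested entry is 25.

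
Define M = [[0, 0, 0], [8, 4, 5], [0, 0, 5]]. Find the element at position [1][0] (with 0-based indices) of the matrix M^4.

512

Characteristic polynomial: μ^3 - 9μ^2 + 20μ = μ(μ - 5)(μ - 4), so the eigenvalues are 0, 4, 5.
μ=0: eigenvector (1, -2, 0).
μ=4: eigenvector (0, 1, 0).
μ=5: eigenvector (0, 5, 1).
P = [[1, 0, 0], [-2, 1, 5], [0, 0, 1]], D = diag(0, 4, 5), P⁻¹ = [[1, 0, 0], [2, 1, -5], [0, 0, 1]].
M⁴ = P·diag(0, 256, 625)·P⁻¹ = [[0, 0, 0], [512, 256, 1845], [0, 0, 625]].
The requested entry is 512.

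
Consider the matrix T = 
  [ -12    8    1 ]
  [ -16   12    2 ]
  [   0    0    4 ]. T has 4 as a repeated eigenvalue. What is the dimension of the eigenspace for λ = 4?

T − 4I = [[-16, 8, 1], [-16, 8, 2], [0, 0, 0]].
This matrix has rank 2, so its null space has dimension 3 − 2 = 1.

1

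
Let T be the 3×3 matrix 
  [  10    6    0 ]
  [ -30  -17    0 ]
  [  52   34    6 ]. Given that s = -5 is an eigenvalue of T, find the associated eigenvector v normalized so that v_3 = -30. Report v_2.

25

T + 5I = [[15, 6, 0], [-30, -12, 0], [52, 34, 11]].
Solving (T + 5I)v = 0 gives the eigenspace spanned by (-10, 25, -30).
With v_3 = -30, v = (-10, 25, -30), so v_2 = 25.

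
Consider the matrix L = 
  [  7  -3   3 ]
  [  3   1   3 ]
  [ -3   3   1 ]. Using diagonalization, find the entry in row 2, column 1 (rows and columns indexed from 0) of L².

15

Characteristic polynomial: μ^3 - 9μ^2 + 24μ - 16 = (μ - 4)^2(μ - 1), so the eigenvalues are 1, 4, 4.
μ=4: eigenvector (-1, 0, 1).
μ=4: eigenvector (2, 1, -1).
μ=1: eigenvector (-1, -1, 1).
P = [[-1, 2, -1], [0, 1, -1], [1, -1, 1]], D = diag(4, 4, 1), P⁻¹ = [[0, 1, 1], [1, 0, 1], [1, -1, 1]].
L² = P·diag(16, 16, 1)·P⁻¹ = [[31, -15, 15], [15, 1, 15], [-15, 15, 1]].
The requested entry is 15.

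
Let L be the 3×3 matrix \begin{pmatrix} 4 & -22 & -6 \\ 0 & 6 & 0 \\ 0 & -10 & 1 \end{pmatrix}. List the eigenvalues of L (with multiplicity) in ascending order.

1, 4, 6

Characteristic polynomial: p(s) = s^3 - 11s^2 + 34s - 24 = (s - 6)(s - 4)(s - 1).
Roots (with multiplicity): 1, 4, 6.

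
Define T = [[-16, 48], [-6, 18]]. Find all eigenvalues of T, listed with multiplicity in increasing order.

Characteristic polynomial: p(μ) = μ^2 - 2μ = μ(μ - 2).
Roots (with multiplicity): 0, 2.

0, 2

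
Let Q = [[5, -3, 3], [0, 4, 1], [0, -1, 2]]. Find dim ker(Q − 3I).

1

Q − 3I = [[2, -3, 3], [0, 1, 1], [0, -1, -1]].
This matrix has rank 2, so its null space has dimension 3 − 2 = 1.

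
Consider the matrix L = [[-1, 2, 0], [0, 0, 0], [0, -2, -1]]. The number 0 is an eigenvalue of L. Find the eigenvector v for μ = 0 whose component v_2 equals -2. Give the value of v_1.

L = [[-1, 2, 0], [0, 0, 0], [0, -2, -1]].
Solving (L)v = 0 gives the eigenspace spanned by (-4, -2, 4).
With v_2 = -2, v = (-4, -2, 4), so v_1 = -4.

-4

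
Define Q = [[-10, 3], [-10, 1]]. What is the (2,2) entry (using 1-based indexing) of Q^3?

241

Characteristic polynomial: μ^2 + 9μ + 20 = (μ + 4)(μ + 5), so the eigenvalues are -5, -4.
μ=-4: eigenvector (1, 2).
μ=-5: eigenvector (-3, -5).
P = [[1, -3], [2, -5]], D = diag(-4, -5), P⁻¹ = [[-5, 3], [-2, 1]].
Q³ = P·diag(-64, -125)·P⁻¹ = [[-430, 183], [-610, 241]].
The requested entry is 241.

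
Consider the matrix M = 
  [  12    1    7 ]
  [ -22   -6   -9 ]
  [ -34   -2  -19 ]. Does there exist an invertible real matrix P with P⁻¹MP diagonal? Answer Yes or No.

No

Characteristic polynomial: p(s) = s^3 + 13s^2 + 56s + 80 = (s + 4)^2(s + 5).
s = -4 has algebraic multiplicity 2; rank(M + 4I) = 2, so geometric multiplicity = 1.
Geometric multiplicity < algebraic multiplicity, so M is not diagonalizable.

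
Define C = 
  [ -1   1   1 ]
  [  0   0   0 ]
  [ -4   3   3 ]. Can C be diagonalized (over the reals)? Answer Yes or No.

No

Characteristic polynomial: p(r) = r^3 - 2r^2 + r = r(r - 1)^2.
r = 1 has algebraic multiplicity 2; rank(C − 1I) = 2, so geometric multiplicity = 1.
Geometric multiplicity < algebraic multiplicity, so C is not diagonalizable.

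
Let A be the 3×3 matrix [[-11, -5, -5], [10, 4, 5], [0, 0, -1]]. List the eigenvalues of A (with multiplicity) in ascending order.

-6, -1, -1

Characteristic polynomial: p(t) = t^3 + 8t^2 + 13t + 6 = (t + 1)^2(t + 6).
Roots (with multiplicity): -6, -1, -1.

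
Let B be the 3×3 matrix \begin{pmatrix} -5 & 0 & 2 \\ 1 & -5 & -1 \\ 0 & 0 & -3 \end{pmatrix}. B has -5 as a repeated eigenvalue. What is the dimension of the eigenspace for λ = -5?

1

B + 5I = [[0, 0, 2], [1, 0, -1], [0, 0, 2]].
This matrix has rank 2, so its null space has dimension 3 − 2 = 1.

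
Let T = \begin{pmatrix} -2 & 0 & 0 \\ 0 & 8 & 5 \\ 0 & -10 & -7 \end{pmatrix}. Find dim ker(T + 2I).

T + 2I = [[0, 0, 0], [0, 10, 5], [0, -10, -5]].
This matrix has rank 1, so its null space has dimension 3 − 1 = 2.

2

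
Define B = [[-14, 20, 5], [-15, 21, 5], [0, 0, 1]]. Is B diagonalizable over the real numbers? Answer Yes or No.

Characteristic polynomial: p(s) = s^3 - 8s^2 + 13s - 6 = (s - 6)(s - 1)^2.
s = 1 has algebraic multiplicity 2; rank(B − 1I) = 1, so geometric multiplicity = 2.
Every eigenvalue has geometric = algebraic multiplicity, so B is diagonalizable.

Yes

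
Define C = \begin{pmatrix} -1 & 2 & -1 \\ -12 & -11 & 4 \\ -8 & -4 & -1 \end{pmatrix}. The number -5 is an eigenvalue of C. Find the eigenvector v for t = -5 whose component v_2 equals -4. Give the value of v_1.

C + 5I = [[4, 2, -1], [-12, -6, 4], [-8, -4, 4]].
Solving (C + 5I)v = 0 gives the eigenspace spanned by (2, -4, 0).
With v_2 = -4, v = (2, -4, 0), so v_1 = 2.

2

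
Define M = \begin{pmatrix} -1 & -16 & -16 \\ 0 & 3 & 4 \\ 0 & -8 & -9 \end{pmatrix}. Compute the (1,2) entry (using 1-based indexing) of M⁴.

Characteristic polynomial: r^3 + 7r^2 + 11r + 5 = (r + 1)^2(r + 5), so the eigenvalues are -5, -1, -1.
r=-1: eigenvector (-1, 1, -1).
r=-1: eigenvector (1, 0, 0).
r=-5: eigenvector (4, -1, 2).
P = [[-1, 1, 4], [1, 0, -1], [-1, 0, 2]], D = diag(-1, -1, -5), P⁻¹ = [[0, 2, 1], [1, -2, -3], [0, 1, 1]].
M⁴ = P·diag(1, 1, 625)·P⁻¹ = [[1, 2496, 2496], [0, -623, -624], [0, 1248, 1249]].
The requested entry is 2496.

2496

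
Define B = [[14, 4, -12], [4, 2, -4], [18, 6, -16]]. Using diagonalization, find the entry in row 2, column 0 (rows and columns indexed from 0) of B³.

72

Characteristic polynomial: t^3 - 4t = t(t - 2)(t + 2), so the eigenvalues are -2, 0, 2.
t=2: eigenvector (1, 0, 1).
t=0: eigenvector (-2, -2, -3).
t=-2: eigenvector (2, 1, 3).
P = [[1, -2, 2], [0, -2, 1], [1, -3, 3]], D = diag(2, 0, -2), P⁻¹ = [[3, 0, -2], [-1, -1, 1], [-2, -1, 2]].
B³ = P·diag(8, 0, -8)·P⁻¹ = [[56, 16, -48], [16, 8, -16], [72, 24, -64]].
The requested entry is 72.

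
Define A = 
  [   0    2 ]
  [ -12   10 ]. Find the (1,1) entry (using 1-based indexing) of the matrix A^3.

Characteristic polynomial: r^2 - 10r + 24 = (r - 6)(r - 4), so the eigenvalues are 4, 6.
r=4: eigenvector (-1, -2).
r=6: eigenvector (1, 3).
P = [[-1, 1], [-2, 3]], D = diag(4, 6), P⁻¹ = [[-3, 1], [-2, 1]].
A³ = P·diag(64, 216)·P⁻¹ = [[-240, 152], [-912, 520]].
The requested entry is -240.

-240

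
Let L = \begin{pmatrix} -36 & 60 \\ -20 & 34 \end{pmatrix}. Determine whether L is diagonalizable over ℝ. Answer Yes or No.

Characteristic polynomial: p(μ) = μ^2 + 2μ - 24 = (μ - 4)(μ + 6).
All 2 eigenvalues are distinct, so L is diagonalizable.

Yes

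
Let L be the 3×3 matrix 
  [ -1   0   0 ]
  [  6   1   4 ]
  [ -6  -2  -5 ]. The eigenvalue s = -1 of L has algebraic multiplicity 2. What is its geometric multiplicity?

L + 1I = [[0, 0, 0], [6, 2, 4], [-6, -2, -4]].
This matrix has rank 1, so its null space has dimension 3 − 1 = 2.

2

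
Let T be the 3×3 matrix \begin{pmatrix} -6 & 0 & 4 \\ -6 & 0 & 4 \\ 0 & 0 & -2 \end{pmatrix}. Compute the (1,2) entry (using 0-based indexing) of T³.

208

Characteristic polynomial: r^3 + 8r^2 + 12r = r(r + 2)(r + 6), so the eigenvalues are -6, -2, 0.
r=-6: eigenvector (1, 1, 0).
r=0: eigenvector (0, 1, 0).
r=-2: eigenvector (1, 1, 1).
P = [[1, 0, 1], [1, 1, 1], [0, 0, 1]], D = diag(-6, 0, -2), P⁻¹ = [[1, 0, -1], [-1, 1, 0], [0, 0, 1]].
T³ = P·diag(-216, 0, -8)·P⁻¹ = [[-216, 0, 208], [-216, 0, 208], [0, 0, -8]].
The requested entry is 208.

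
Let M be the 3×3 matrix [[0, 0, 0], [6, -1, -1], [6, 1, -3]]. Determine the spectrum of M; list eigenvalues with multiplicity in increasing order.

-2, -2, 0

Characteristic polynomial: p(λ) = λ^3 + 4λ^2 + 4λ = λ(λ + 2)^2.
Roots (with multiplicity): -2, -2, 0.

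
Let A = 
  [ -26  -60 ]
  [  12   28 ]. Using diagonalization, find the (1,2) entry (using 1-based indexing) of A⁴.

-2400

Characteristic polynomial: t^2 - 2t - 8 = (t - 4)(t + 2), so the eigenvalues are -2, 4.
t=-2: eigenvector (-5, 2).
t=4: eigenvector (-2, 1).
P = [[-5, -2], [2, 1]], D = diag(-2, 4), P⁻¹ = [[-1, -2], [2, 5]].
A⁴ = P·diag(16, 256)·P⁻¹ = [[-944, -2400], [480, 1216]].
The requested entry is -2400.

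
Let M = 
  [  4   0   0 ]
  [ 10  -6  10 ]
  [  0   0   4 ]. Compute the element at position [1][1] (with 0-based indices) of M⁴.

1296

Characteristic polynomial: r^3 - 2r^2 - 32r + 96 = (r - 4)^2(r + 6), so the eigenvalues are -6, 4, 4.
r=-6: eigenvector (0, 1, 0).
r=4: eigenvector (1, 1, 0).
r=4: eigenvector (0, 1, 1).
P = [[0, 1, 0], [1, 1, 1], [0, 0, 1]], D = diag(-6, 4, 4), P⁻¹ = [[-1, 1, -1], [1, 0, 0], [0, 0, 1]].
M⁴ = P·diag(1296, 256, 256)·P⁻¹ = [[256, 0, 0], [-1040, 1296, -1040], [0, 0, 256]].
The requested entry is 1296.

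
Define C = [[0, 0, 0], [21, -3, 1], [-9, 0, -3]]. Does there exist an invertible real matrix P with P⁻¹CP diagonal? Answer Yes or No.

Characteristic polynomial: p(r) = r^3 + 6r^2 + 9r = r(r + 3)^2.
r = -3 has algebraic multiplicity 2; rank(C + 3I) = 2, so geometric multiplicity = 1.
Geometric multiplicity < algebraic multiplicity, so C is not diagonalizable.

No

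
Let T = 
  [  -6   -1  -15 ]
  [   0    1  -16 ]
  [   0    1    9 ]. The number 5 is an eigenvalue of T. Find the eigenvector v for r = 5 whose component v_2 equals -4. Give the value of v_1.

T − 5I = [[-11, -1, -15], [0, -4, -16], [0, 1, 4]].
Solving (T − 5I)v = 0 gives the eigenspace spanned by (-1, -4, 1).
With v_2 = -4, v = (-1, -4, 1), so v_1 = -1.

-1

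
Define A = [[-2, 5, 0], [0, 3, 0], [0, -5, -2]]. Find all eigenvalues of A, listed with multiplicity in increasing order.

-2, -2, 3

Characteristic polynomial: p(μ) = μ^3 + μ^2 - 8μ - 12 = (μ - 3)(μ + 2)^2.
Roots (with multiplicity): -2, -2, 3.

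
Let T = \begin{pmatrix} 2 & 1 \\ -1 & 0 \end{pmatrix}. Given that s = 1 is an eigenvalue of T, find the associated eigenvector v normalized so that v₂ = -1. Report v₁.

1

T − 1I = [[1, 1], [-1, -1]].
Solving (T − 1I)v = 0 gives the eigenspace spanned by (1, -1).
With v₂ = -1, v = (1, -1), so v₁ = 1.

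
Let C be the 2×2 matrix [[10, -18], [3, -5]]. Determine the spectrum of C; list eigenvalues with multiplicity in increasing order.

1, 4

Characteristic polynomial: p(λ) = λ^2 - 5λ + 4 = (λ - 4)(λ - 1).
Roots (with multiplicity): 1, 4.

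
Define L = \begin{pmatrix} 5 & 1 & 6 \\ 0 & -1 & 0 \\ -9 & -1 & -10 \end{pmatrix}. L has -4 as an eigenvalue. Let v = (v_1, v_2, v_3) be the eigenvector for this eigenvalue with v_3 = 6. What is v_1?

L + 4I = [[9, 1, 6], [0, 3, 0], [-9, -1, -6]].
Solving (L + 4I)v = 0 gives the eigenspace spanned by (-4, 0, 6).
With v_3 = 6, v = (-4, 0, 6), so v_1 = -4.

-4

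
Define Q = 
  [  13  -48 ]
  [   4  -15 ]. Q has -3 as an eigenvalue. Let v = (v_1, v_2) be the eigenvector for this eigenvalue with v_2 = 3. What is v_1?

Q + 3I = [[16, -48], [4, -12]].
Solving (Q + 3I)v = 0 gives the eigenspace spanned by (9, 3).
With v_2 = 3, v = (9, 3), so v_1 = 9.

9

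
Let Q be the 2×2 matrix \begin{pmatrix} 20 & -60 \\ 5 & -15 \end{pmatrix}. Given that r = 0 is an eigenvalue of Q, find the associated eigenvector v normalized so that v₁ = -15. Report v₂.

-5

Q = [[20, -60], [5, -15]].
Solving (Q)v = 0 gives the eigenspace spanned by (-15, -5).
With v₁ = -15, v = (-15, -5), so v₂ = -5.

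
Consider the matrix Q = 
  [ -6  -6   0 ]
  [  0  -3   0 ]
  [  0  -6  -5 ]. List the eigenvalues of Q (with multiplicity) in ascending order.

-6, -5, -3

Characteristic polynomial: p(λ) = λ^3 + 14λ^2 + 63λ + 90 = (λ + 3)(λ + 5)(λ + 6).
Roots (with multiplicity): -6, -5, -3.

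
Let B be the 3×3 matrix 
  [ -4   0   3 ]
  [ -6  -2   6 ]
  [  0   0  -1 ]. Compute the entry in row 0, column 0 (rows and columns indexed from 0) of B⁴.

Characteristic polynomial: λ^3 + 7λ^2 + 14λ + 8 = (λ + 1)(λ + 2)(λ + 4), so the eigenvalues are -4, -2, -1.
λ=-4: eigenvector (-1, -3, 0).
λ=-2: eigenvector (0, 1, 0).
λ=-1: eigenvector (1, 0, 1).
P = [[-1, 0, 1], [-3, 1, 0], [0, 0, 1]], D = diag(-4, -2, -1), P⁻¹ = [[-1, 0, 1], [-3, 1, 3], [0, 0, 1]].
B⁴ = P·diag(256, 16, 1)·P⁻¹ = [[256, 0, -255], [720, 16, -720], [0, 0, 1]].
The requested entry is 256.

256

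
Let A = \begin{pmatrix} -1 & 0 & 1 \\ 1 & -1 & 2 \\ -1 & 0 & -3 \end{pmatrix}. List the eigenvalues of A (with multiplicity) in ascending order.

-2, -2, -1

Characteristic polynomial: p(t) = t^3 + 5t^2 + 8t + 4 = (t + 1)(t + 2)^2.
Roots (with multiplicity): -2, -2, -1.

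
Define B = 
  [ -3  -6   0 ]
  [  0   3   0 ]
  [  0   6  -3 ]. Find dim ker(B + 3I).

B + 3I = [[0, -6, 0], [0, 6, 0], [0, 6, 0]].
This matrix has rank 1, so its null space has dimension 3 − 1 = 2.

2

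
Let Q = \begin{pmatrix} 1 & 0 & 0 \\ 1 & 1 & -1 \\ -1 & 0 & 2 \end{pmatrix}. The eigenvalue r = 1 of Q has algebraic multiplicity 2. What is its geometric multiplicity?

2

Q − 1I = [[0, 0, 0], [1, 0, -1], [-1, 0, 1]].
This matrix has rank 1, so its null space has dimension 3 − 1 = 2.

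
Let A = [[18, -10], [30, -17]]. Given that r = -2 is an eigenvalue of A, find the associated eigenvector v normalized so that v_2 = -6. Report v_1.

-3

A + 2I = [[20, -10], [30, -15]].
Solving (A + 2I)v = 0 gives the eigenspace spanned by (-3, -6).
With v_2 = -6, v = (-3, -6), so v_1 = -3.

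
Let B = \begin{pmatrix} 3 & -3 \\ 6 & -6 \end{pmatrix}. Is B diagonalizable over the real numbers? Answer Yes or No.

Characteristic polynomial: p(r) = r^2 + 3r = r(r + 3).
All 2 eigenvalues are distinct, so B is diagonalizable.

Yes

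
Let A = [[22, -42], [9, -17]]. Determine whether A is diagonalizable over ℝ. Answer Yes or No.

Yes

Characteristic polynomial: p(s) = s^2 - 5s + 4 = (s - 4)(s - 1).
All 2 eigenvalues are distinct, so A is diagonalizable.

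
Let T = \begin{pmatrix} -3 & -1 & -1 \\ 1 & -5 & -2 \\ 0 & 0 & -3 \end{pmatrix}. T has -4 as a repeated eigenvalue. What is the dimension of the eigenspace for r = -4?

T + 4I = [[1, -1, -1], [1, -1, -2], [0, 0, 1]].
This matrix has rank 2, so its null space has dimension 3 − 2 = 1.

1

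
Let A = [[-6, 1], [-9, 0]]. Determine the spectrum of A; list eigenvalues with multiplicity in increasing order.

-3, -3

Characteristic polynomial: p(μ) = μ^2 + 6μ + 9 = (μ + 3)^2.
Roots (with multiplicity): -3, -3.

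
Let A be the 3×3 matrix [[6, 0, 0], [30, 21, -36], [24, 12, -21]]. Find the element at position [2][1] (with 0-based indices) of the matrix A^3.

Characteristic polynomial: t^3 - 6t^2 - 9t + 54 = (t - 6)(t - 3)(t + 3), so the eigenvalues are -3, 3, 6.
t=3: eigenvector (0, 2, 1).
t=-3: eigenvector (0, -3, -2).
t=6: eigenvector (1, -2, 0).
P = [[0, 0, 1], [2, -3, -2], [1, -2, 0]], D = diag(3, -3, 6), P⁻¹ = [[4, 2, -3], [2, 1, -2], [1, 0, 0]].
A³ = P·diag(27, -27, 216)·P⁻¹ = [[216, 0, 0], [-54, 189, -324], [216, 108, -189]].
The requested entry is 108.

108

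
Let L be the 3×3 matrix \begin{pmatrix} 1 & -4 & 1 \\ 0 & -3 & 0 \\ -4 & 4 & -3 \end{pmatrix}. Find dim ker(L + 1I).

1

L + 1I = [[2, -4, 1], [0, -2, 0], [-4, 4, -2]].
This matrix has rank 2, so its null space has dimension 3 − 2 = 1.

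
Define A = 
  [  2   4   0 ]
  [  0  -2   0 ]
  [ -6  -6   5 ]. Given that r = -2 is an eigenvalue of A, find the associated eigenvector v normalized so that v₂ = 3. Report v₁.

-3

A + 2I = [[4, 4, 0], [0, 0, 0], [-6, -6, 7]].
Solving (A + 2I)v = 0 gives the eigenspace spanned by (-3, 3, 0).
With v₂ = 3, v = (-3, 3, 0), so v₁ = -3.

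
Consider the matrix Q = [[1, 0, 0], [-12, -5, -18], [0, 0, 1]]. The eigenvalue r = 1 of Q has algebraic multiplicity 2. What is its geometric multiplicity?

Q − 1I = [[0, 0, 0], [-12, -6, -18], [0, 0, 0]].
This matrix has rank 1, so its null space has dimension 3 − 1 = 2.

2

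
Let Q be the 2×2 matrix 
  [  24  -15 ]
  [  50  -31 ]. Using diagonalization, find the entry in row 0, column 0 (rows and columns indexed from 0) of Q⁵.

Characteristic polynomial: t^2 + 7t + 6 = (t + 1)(t + 6), so the eigenvalues are -6, -1.
t=-6: eigenvector (1, 2).
t=-1: eigenvector (-3, -5).
P = [[1, -3], [2, -5]], D = diag(-6, -1), P⁻¹ = [[-5, 3], [-2, 1]].
Q⁵ = P·diag(-7776, -1)·P⁻¹ = [[38874, -23325], [77750, -46651]].
The requested entry is 38874.

38874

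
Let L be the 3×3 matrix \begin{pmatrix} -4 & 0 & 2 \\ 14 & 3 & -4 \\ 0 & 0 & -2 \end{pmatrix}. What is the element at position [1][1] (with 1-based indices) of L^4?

Characteristic polynomial: μ^3 + 3μ^2 - 10μ - 24 = (μ - 3)(μ + 2)(μ + 4), so the eigenvalues are -4, -2, 3.
μ=-2: eigenvector (1, -2, 1).
μ=3: eigenvector (0, 1, 0).
μ=-4: eigenvector (1, -2, 0).
P = [[1, 0, 1], [-2, 1, -2], [1, 0, 0]], D = diag(-2, 3, -4), P⁻¹ = [[0, 0, 1], [2, 1, 0], [1, 0, -1]].
L⁴ = P·diag(16, 81, 256)·P⁻¹ = [[256, 0, -240], [-350, 81, 480], [0, 0, 16]].
The requested entry is 256.

256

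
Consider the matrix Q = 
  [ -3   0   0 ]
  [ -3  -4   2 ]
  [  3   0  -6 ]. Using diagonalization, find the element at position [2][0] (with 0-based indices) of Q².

Characteristic polynomial: s^3 + 13s^2 + 54s + 72 = (s + 3)(s + 4)(s + 6), so the eigenvalues are -6, -4, -3.
s=-3: eigenvector (1, -1, 1).
s=-4: eigenvector (0, 1, 0).
s=-6: eigenvector (0, -1, 1).
P = [[1, 0, 0], [-1, 1, -1], [1, 0, 1]], D = diag(-3, -4, -6), P⁻¹ = [[1, 0, 0], [0, 1, 1], [-1, 0, 1]].
Q² = P·diag(9, 16, 36)·P⁻¹ = [[9, 0, 0], [27, 16, -20], [-27, 0, 36]].
The requested entry is -27.

-27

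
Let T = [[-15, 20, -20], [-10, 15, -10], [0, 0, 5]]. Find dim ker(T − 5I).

T − 5I = [[-20, 20, -20], [-10, 10, -10], [0, 0, 0]].
This matrix has rank 1, so its null space has dimension 3 − 1 = 2.

2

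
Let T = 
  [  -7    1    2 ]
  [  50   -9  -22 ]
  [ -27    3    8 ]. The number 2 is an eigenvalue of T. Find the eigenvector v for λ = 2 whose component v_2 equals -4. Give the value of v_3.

2

T − 2I = [[-9, 1, 2], [50, -11, -22], [-27, 3, 6]].
Solving (T − 2I)v = 0 gives the eigenspace spanned by (0, -4, 2).
With v_2 = -4, v = (0, -4, 2), so v_3 = 2.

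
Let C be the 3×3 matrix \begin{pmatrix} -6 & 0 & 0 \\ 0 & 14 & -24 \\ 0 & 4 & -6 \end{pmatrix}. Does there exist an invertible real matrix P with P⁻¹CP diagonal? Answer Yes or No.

Yes

Characteristic polynomial: p(λ) = λ^3 - 2λ^2 - 36λ + 72 = (λ - 6)(λ - 2)(λ + 6).
All 3 eigenvalues are distinct, so C is diagonalizable.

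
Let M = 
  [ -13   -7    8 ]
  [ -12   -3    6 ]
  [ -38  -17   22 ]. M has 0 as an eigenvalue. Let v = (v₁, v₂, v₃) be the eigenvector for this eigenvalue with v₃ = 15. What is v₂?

6

M = [[-13, -7, 8], [-12, -3, 6], [-38, -17, 22]].
Solving (M)v = 0 gives the eigenspace spanned by (6, 6, 15).
With v₃ = 15, v = (6, 6, 15), so v₂ = 6.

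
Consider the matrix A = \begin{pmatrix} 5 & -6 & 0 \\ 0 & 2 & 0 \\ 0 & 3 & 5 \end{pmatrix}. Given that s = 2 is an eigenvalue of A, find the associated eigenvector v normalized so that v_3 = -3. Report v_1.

6

A − 2I = [[3, -6, 0], [0, 0, 0], [0, 3, 3]].
Solving (A − 2I)v = 0 gives the eigenspace spanned by (6, 3, -3).
With v_3 = -3, v = (6, 3, -3), so v_1 = 6.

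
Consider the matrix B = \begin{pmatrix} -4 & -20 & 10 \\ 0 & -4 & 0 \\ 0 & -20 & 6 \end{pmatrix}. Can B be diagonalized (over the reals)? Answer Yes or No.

Yes

Characteristic polynomial: p(s) = s^3 + 2s^2 - 32s - 96 = (s - 6)(s + 4)^2.
s = -4 has algebraic multiplicity 2; rank(B + 4I) = 1, so geometric multiplicity = 2.
Every eigenvalue has geometric = algebraic multiplicity, so B is diagonalizable.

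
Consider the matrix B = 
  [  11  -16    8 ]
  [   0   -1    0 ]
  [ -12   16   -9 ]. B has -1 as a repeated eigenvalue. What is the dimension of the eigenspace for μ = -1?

B + 1I = [[12, -16, 8], [0, 0, 0], [-12, 16, -8]].
This matrix has rank 1, so its null space has dimension 3 − 1 = 2.

2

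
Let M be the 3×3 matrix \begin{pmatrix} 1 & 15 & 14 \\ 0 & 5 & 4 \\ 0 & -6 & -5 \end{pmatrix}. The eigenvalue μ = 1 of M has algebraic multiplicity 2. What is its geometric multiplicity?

M − 1I = [[0, 15, 14], [0, 4, 4], [0, -6, -6]].
This matrix has rank 2, so its null space has dimension 3 − 2 = 1.

1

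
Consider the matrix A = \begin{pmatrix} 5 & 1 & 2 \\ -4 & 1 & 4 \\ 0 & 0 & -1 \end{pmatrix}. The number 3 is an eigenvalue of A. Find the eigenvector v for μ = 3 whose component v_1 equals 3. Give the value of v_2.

A − 3I = [[2, 1, 2], [-4, -2, 4], [0, 0, -4]].
Solving (A − 3I)v = 0 gives the eigenspace spanned by (3, -6, 0).
With v_1 = 3, v = (3, -6, 0), so v_2 = -6.

-6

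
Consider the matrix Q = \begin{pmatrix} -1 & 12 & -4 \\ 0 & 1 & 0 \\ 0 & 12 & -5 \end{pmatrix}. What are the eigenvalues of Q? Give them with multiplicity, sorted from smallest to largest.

-5, -1, 1

Characteristic polynomial: p(μ) = μ^3 + 5μ^2 - μ - 5 = (μ - 1)(μ + 1)(μ + 5).
Roots (with multiplicity): -5, -1, 1.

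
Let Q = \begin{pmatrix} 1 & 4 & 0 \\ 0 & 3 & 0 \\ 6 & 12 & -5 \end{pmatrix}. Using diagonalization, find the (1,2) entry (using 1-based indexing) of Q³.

52

Characteristic polynomial: λ^3 + λ^2 - 17λ + 15 = (λ - 3)(λ - 1)(λ + 5), so the eigenvalues are -5, 1, 3.
λ=1: eigenvector (1, 0, 1).
λ=-5: eigenvector (0, 0, 1).
λ=3: eigenvector (2, 1, 3).
P = [[1, 0, 2], [0, 0, 1], [1, 1, 3]], D = diag(1, -5, 3), P⁻¹ = [[1, -2, 0], [-1, -1, 1], [0, 1, 0]].
Q³ = P·diag(1, -125, 27)·P⁻¹ = [[1, 52, 0], [0, 27, 0], [126, 204, -125]].
The requested entry is 52.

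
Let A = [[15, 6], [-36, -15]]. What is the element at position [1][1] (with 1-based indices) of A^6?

Characteristic polynomial: t^2 - 9 = (t - 3)(t + 3), so the eigenvalues are -3, 3.
t=-3: eigenvector (-1, 3).
t=3: eigenvector (1, -2).
P = [[-1, 1], [3, -2]], D = diag(-3, 3), P⁻¹ = [[2, 1], [3, 1]].
A⁶ = P·diag(729, 729)·P⁻¹ = [[729, 0], [0, 729]].
The requested entry is 729.

729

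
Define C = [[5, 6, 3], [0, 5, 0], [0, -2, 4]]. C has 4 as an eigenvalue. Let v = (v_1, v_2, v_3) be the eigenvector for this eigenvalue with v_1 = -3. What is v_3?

1

C − 4I = [[1, 6, 3], [0, 1, 0], [0, -2, 0]].
Solving (C − 4I)v = 0 gives the eigenspace spanned by (-3, 0, 1).
With v_1 = -3, v = (-3, 0, 1), so v_3 = 1.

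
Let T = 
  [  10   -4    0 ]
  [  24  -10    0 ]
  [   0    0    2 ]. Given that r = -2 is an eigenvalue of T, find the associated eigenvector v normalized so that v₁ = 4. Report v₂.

12

T + 2I = [[12, -4, 0], [24, -8, 0], [0, 0, 4]].
Solving (T + 2I)v = 0 gives the eigenspace spanned by (4, 12, 0).
With v₁ = 4, v = (4, 12, 0), so v₂ = 12.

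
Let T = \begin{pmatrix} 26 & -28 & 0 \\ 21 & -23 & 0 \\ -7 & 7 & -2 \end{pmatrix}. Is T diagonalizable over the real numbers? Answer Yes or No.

Characteristic polynomial: p(s) = s^3 - s^2 - 16s - 20 = (s - 5)(s + 2)^2.
s = -2 has algebraic multiplicity 2; rank(T + 2I) = 1, so geometric multiplicity = 2.
Every eigenvalue has geometric = algebraic multiplicity, so T is diagonalizable.

Yes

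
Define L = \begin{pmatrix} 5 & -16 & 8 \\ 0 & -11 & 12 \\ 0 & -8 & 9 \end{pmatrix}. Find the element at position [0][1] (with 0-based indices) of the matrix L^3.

-112

Characteristic polynomial: s^3 - 3s^2 - 13s + 15 = (s - 5)(s - 1)(s + 3), so the eigenvalues are -3, 1, 5.
s=5: eigenvector (1, 0, 0).
s=-3: eigenvector (4, 3, 2).
s=1: eigenvector (2, 1, 1).
P = [[1, 4, 2], [0, 3, 1], [0, 2, 1]], D = diag(5, -3, 1), P⁻¹ = [[1, 0, -2], [0, 1, -1], [0, -2, 3]].
L³ = P·diag(125, -27, 1)·P⁻¹ = [[125, -112, -136], [0, -83, 84], [0, -56, 57]].
The requested entry is -112.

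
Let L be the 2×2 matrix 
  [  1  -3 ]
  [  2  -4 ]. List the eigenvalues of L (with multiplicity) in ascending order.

Characteristic polynomial: p(r) = r^2 + 3r + 2 = (r + 1)(r + 2).
Roots (with multiplicity): -2, -1.

-2, -1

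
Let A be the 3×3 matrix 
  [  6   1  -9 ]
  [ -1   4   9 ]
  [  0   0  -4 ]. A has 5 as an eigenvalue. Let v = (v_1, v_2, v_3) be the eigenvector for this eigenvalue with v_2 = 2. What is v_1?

-2

A − 5I = [[1, 1, -9], [-1, -1, 9], [0, 0, -9]].
Solving (A − 5I)v = 0 gives the eigenspace spanned by (-2, 2, 0).
With v_2 = 2, v = (-2, 2, 0), so v_1 = -2.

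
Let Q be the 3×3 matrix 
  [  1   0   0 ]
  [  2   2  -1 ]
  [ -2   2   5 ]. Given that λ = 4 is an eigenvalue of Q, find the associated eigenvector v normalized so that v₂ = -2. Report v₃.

4

Q − 4I = [[-3, 0, 0], [2, -2, -1], [-2, 2, 1]].
Solving (Q − 4I)v = 0 gives the eigenspace spanned by (0, -2, 4).
With v₂ = -2, v = (0, -2, 4), so v₃ = 4.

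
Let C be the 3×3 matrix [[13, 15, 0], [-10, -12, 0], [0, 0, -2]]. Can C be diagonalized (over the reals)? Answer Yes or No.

Yes

Characteristic polynomial: p(r) = r^3 + r^2 - 8r - 12 = (r - 3)(r + 2)^2.
r = -2 has algebraic multiplicity 2; rank(C + 2I) = 1, so geometric multiplicity = 2.
Every eigenvalue has geometric = algebraic multiplicity, so C is diagonalizable.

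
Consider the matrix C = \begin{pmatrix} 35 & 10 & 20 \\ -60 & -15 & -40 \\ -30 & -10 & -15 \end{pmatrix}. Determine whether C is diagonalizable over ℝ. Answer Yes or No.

Yes

Characteristic polynomial: p(r) = r^3 - 5r^2 - 25r + 125 = (r - 5)^2(r + 5).
r = 5 has algebraic multiplicity 2; rank(C − 5I) = 1, so geometric multiplicity = 2.
Every eigenvalue has geometric = algebraic multiplicity, so C is diagonalizable.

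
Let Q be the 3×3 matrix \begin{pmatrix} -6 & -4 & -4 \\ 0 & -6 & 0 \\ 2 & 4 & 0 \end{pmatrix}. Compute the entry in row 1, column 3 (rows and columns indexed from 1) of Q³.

-112

Characteristic polynomial: s^3 + 12s^2 + 44s + 48 = (s + 2)(s + 4)(s + 6), so the eigenvalues are -6, -4, -2.
s=-2: eigenvector (-1, 0, 1).
s=-6: eigenvector (1, 1, -1).
s=-4: eigenvector (-2, 0, 1).
P = [[-1, 1, -2], [0, 1, 0], [1, -1, 1]], D = diag(-2, -6, -4), P⁻¹ = [[1, 1, 2], [0, 1, 0], [-1, 0, -1]].
Q³ = P·diag(-8, -216, -64)·P⁻¹ = [[-120, -208, -112], [0, -216, 0], [56, 208, 48]].
The requested entry is -112.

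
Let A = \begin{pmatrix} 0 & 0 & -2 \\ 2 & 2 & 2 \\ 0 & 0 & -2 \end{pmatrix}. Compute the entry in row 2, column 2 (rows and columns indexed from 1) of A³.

Characteristic polynomial: λ^3 - 4λ = λ(λ - 2)(λ + 2), so the eigenvalues are -2, 0, 2.
λ=0: eigenvector (1, -1, 0).
λ=2: eigenvector (0, 1, 0).
λ=-2: eigenvector (1, -1, 1).
P = [[1, 0, 1], [-1, 1, -1], [0, 0, 1]], D = diag(0, 2, -2), P⁻¹ = [[1, 0, -1], [1, 1, 0], [0, 0, 1]].
A³ = P·diag(0, 8, -8)·P⁻¹ = [[0, 0, -8], [8, 8, 8], [0, 0, -8]].
The requested entry is 8.

8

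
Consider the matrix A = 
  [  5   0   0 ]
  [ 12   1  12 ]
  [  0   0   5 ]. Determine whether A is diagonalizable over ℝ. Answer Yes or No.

Characteristic polynomial: p(μ) = μ^3 - 11μ^2 + 35μ - 25 = (μ - 5)^2(μ - 1).
μ = 5 has algebraic multiplicity 2; rank(A − 5I) = 1, so geometric multiplicity = 2.
Every eigenvalue has geometric = algebraic multiplicity, so A is diagonalizable.

Yes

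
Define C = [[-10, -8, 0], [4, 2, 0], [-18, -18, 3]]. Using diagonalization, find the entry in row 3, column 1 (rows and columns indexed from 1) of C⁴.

Characteristic polynomial: λ^3 + 5λ^2 - 12λ - 36 = (λ - 3)(λ + 2)(λ + 6), so the eigenvalues are -6, -2, 3.
λ=-2: eigenvector (1, -1, 0).
λ=3: eigenvector (0, 0, 1).
λ=-6: eigenvector (2, -1, 2).
P = [[1, 0, 2], [-1, 0, -1], [0, 1, 2]], D = diag(-2, 3, -6), P⁻¹ = [[-1, -2, 0], [-2, -2, 1], [1, 1, 0]].
C⁴ = P·diag(16, 81, 1296)·P⁻¹ = [[2576, 2560, 0], [-1280, -1264, 0], [2430, 2430, 81]].
The requested entry is 2430.

2430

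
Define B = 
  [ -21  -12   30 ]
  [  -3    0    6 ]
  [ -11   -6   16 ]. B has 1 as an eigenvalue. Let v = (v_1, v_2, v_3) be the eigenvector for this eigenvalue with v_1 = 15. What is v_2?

B − 1I = [[-22, -12, 30], [-3, -1, 6], [-11, -6, 15]].
Solving (B − 1I)v = 0 gives the eigenspace spanned by (15, -15, 5).
With v_1 = 15, v = (15, -15, 5), so v_2 = -15.

-15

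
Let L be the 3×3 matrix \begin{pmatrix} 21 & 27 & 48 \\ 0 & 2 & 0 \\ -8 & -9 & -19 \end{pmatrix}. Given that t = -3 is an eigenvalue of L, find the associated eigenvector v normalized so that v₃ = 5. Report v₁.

-10

L + 3I = [[24, 27, 48], [0, 5, 0], [-8, -9, -16]].
Solving (L + 3I)v = 0 gives the eigenspace spanned by (-10, 0, 5).
With v₃ = 5, v = (-10, 0, 5), so v₁ = -10.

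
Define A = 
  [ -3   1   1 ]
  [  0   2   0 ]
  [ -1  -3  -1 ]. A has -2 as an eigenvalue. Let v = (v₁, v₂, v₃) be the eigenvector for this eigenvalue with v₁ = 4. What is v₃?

A + 2I = [[-1, 1, 1], [0, 4, 0], [-1, -3, 1]].
Solving (A + 2I)v = 0 gives the eigenspace spanned by (4, 0, 4).
With v₁ = 4, v = (4, 0, 4), so v₃ = 4.

4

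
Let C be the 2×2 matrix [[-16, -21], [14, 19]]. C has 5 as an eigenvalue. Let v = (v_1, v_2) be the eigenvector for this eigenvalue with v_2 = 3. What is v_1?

C − 5I = [[-21, -21], [14, 14]].
Solving (C − 5I)v = 0 gives the eigenspace spanned by (-3, 3).
With v_2 = 3, v = (-3, 3), so v_1 = -3.

-3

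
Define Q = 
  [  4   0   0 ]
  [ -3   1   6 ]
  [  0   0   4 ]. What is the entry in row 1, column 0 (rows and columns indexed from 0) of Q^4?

Characteristic polynomial: r^3 - 9r^2 + 24r - 16 = (r - 4)^2(r - 1), so the eigenvalues are 1, 4, 4.
r=4: eigenvector (0, 2, 1).
r=1: eigenvector (0, 1, 0).
r=4: eigenvector (1, -1, 0).
P = [[0, 0, 1], [2, 1, -1], [1, 0, 0]], D = diag(4, 1, 4), P⁻¹ = [[0, 0, 1], [1, 1, -2], [1, 0, 0]].
Q⁴ = P·diag(256, 1, 256)·P⁻¹ = [[256, 0, 0], [-255, 1, 510], [0, 0, 256]].
The requested entry is -255.

-255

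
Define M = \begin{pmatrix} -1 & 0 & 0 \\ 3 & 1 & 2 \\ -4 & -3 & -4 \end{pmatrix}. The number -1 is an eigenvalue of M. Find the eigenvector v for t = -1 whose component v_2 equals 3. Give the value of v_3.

-3

M + 1I = [[0, 0, 0], [3, 2, 2], [-4, -3, -3]].
Solving (M + 1I)v = 0 gives the eigenspace spanned by (0, 3, -3).
With v_2 = 3, v = (0, 3, -3), so v_3 = -3.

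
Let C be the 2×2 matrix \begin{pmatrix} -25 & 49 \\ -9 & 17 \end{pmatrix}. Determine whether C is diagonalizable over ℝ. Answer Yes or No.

No

Characteristic polynomial: p(t) = t^2 + 8t + 16 = (t + 4)^2.
t = -4 has algebraic multiplicity 2; rank(C + 4I) = 1, so geometric multiplicity = 1.
Geometric multiplicity < algebraic multiplicity, so C is not diagonalizable.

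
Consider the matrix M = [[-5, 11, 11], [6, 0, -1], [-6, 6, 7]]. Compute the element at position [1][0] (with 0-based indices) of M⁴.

-624

Characteristic polynomial: λ^3 - 2λ^2 - 29λ + 30 = (λ - 6)(λ - 1)(λ + 5), so the eigenvalues are -5, 1, 6.
λ=-5: eigenvector (1, -1, 1).
λ=1: eigenvector (0, -1, 1).
λ=6: eigenvector (1, 1, 0).
P = [[1, 0, 1], [-1, -1, 1], [1, 1, 0]], D = diag(-5, 1, 6), P⁻¹ = [[1, -1, -1], [-1, 1, 2], [0, 1, 1]].
M⁴ = P·diag(625, 1, 1296)·P⁻¹ = [[625, 671, 671], [-624, 1920, 1919], [624, -624, -623]].
The requested entry is -624.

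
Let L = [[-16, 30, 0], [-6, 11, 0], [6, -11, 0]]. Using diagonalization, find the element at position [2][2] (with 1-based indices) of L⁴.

-1019

Characteristic polynomial: r^3 + 5r^2 + 4r = r(r + 1)(r + 4), so the eigenvalues are -4, -1, 0.
r=-4: eigenvector (5, 2, -2).
r=-1: eigenvector (2, 1, -1).
r=0: eigenvector (0, 0, 1).
P = [[5, 2, 0], [2, 1, 0], [-2, -1, 1]], D = diag(-4, -1, 0), P⁻¹ = [[1, -2, 0], [-2, 5, 0], [0, 1, 1]].
L⁴ = P·diag(256, 1, 0)·P⁻¹ = [[1276, -2550, 0], [510, -1019, 0], [-510, 1019, 0]].
The requested entry is -1019.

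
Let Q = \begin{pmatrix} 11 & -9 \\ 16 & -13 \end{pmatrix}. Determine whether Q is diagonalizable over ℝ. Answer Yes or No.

Characteristic polynomial: p(t) = t^2 + 2t + 1 = (t + 1)^2.
t = -1 has algebraic multiplicity 2; rank(Q + 1I) = 1, so geometric multiplicity = 1.
Geometric multiplicity < algebraic multiplicity, so Q is not diagonalizable.

No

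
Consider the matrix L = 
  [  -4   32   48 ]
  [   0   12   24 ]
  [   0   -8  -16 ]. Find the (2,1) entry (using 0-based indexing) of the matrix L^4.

512

Characteristic polynomial: r^3 + 8r^2 + 16r = r(r + 4)^2, so the eigenvalues are -4, -4, 0.
r=-4: eigenvector (1, 0, 0).
r=-4: eigenvector (-5, -3, 2).
r=0: eigenvector (-4, -2, 1).
P = [[1, -5, -4], [0, -3, -2], [0, 2, 1]], D = diag(-4, -4, 0), P⁻¹ = [[1, -3, -2], [0, 1, 2], [0, -2, -3]].
L⁴ = P·diag(256, 256, 0)·P⁻¹ = [[256, -2048, -3072], [0, -768, -1536], [0, 512, 1024]].
The requested entry is 512.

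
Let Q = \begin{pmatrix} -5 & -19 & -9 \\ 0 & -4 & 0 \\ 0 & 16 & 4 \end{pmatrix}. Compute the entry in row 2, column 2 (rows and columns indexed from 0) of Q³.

Characteristic polynomial: μ^3 + 5μ^2 - 16μ - 80 = (μ - 4)(μ + 4)(μ + 5), so the eigenvalues are -5, -4, 4.
μ=-5: eigenvector (1, 0, 0).
μ=4: eigenvector (-1, 0, 1).
μ=-4: eigenvector (-1, 1, -2).
P = [[1, -1, -1], [0, 0, 1], [0, 1, -2]], D = diag(-5, 4, -4), P⁻¹ = [[1, 3, 1], [0, 2, 1], [0, 1, 0]].
Q³ = P·diag(-125, 64, -64)·P⁻¹ = [[-125, -439, -189], [0, -64, 0], [0, 256, 64]].
The requested entry is 64.

64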